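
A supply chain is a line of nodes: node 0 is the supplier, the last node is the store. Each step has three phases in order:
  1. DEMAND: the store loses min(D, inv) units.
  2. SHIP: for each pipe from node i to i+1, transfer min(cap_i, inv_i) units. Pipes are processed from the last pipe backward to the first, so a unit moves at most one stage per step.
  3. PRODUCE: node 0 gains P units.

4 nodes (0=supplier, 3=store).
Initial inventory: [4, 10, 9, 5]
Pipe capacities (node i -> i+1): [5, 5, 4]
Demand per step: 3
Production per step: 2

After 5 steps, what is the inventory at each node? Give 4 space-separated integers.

Step 1: demand=3,sold=3 ship[2->3]=4 ship[1->2]=5 ship[0->1]=4 prod=2 -> inv=[2 9 10 6]
Step 2: demand=3,sold=3 ship[2->3]=4 ship[1->2]=5 ship[0->1]=2 prod=2 -> inv=[2 6 11 7]
Step 3: demand=3,sold=3 ship[2->3]=4 ship[1->2]=5 ship[0->1]=2 prod=2 -> inv=[2 3 12 8]
Step 4: demand=3,sold=3 ship[2->3]=4 ship[1->2]=3 ship[0->1]=2 prod=2 -> inv=[2 2 11 9]
Step 5: demand=3,sold=3 ship[2->3]=4 ship[1->2]=2 ship[0->1]=2 prod=2 -> inv=[2 2 9 10]

2 2 9 10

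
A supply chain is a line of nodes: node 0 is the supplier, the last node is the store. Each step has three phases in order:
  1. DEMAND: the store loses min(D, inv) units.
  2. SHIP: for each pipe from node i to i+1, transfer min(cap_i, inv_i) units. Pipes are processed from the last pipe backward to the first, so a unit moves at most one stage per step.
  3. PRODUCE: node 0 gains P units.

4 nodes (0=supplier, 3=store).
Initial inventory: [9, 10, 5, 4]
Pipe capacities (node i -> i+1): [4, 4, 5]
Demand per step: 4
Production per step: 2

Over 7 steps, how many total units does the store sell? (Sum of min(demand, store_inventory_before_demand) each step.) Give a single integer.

Answer: 28

Derivation:
Step 1: sold=4 (running total=4) -> [7 10 4 5]
Step 2: sold=4 (running total=8) -> [5 10 4 5]
Step 3: sold=4 (running total=12) -> [3 10 4 5]
Step 4: sold=4 (running total=16) -> [2 9 4 5]
Step 5: sold=4 (running total=20) -> [2 7 4 5]
Step 6: sold=4 (running total=24) -> [2 5 4 5]
Step 7: sold=4 (running total=28) -> [2 3 4 5]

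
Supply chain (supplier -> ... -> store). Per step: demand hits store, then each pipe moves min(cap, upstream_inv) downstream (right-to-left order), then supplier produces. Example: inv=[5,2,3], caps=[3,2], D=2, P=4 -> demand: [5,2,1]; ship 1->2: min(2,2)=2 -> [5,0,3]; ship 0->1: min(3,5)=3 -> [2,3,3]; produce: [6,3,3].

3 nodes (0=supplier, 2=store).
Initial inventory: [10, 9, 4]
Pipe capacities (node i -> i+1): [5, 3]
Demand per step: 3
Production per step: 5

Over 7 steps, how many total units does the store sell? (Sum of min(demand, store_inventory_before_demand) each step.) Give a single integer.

Answer: 21

Derivation:
Step 1: sold=3 (running total=3) -> [10 11 4]
Step 2: sold=3 (running total=6) -> [10 13 4]
Step 3: sold=3 (running total=9) -> [10 15 4]
Step 4: sold=3 (running total=12) -> [10 17 4]
Step 5: sold=3 (running total=15) -> [10 19 4]
Step 6: sold=3 (running total=18) -> [10 21 4]
Step 7: sold=3 (running total=21) -> [10 23 4]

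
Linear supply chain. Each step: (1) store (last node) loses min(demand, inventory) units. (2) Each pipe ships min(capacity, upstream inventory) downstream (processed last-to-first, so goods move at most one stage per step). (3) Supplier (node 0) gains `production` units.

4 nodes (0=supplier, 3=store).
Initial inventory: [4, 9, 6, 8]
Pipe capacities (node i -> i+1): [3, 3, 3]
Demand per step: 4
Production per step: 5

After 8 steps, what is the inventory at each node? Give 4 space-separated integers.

Step 1: demand=4,sold=4 ship[2->3]=3 ship[1->2]=3 ship[0->1]=3 prod=5 -> inv=[6 9 6 7]
Step 2: demand=4,sold=4 ship[2->3]=3 ship[1->2]=3 ship[0->1]=3 prod=5 -> inv=[8 9 6 6]
Step 3: demand=4,sold=4 ship[2->3]=3 ship[1->2]=3 ship[0->1]=3 prod=5 -> inv=[10 9 6 5]
Step 4: demand=4,sold=4 ship[2->3]=3 ship[1->2]=3 ship[0->1]=3 prod=5 -> inv=[12 9 6 4]
Step 5: demand=4,sold=4 ship[2->3]=3 ship[1->2]=3 ship[0->1]=3 prod=5 -> inv=[14 9 6 3]
Step 6: demand=4,sold=3 ship[2->3]=3 ship[1->2]=3 ship[0->1]=3 prod=5 -> inv=[16 9 6 3]
Step 7: demand=4,sold=3 ship[2->3]=3 ship[1->2]=3 ship[0->1]=3 prod=5 -> inv=[18 9 6 3]
Step 8: demand=4,sold=3 ship[2->3]=3 ship[1->2]=3 ship[0->1]=3 prod=5 -> inv=[20 9 6 3]

20 9 6 3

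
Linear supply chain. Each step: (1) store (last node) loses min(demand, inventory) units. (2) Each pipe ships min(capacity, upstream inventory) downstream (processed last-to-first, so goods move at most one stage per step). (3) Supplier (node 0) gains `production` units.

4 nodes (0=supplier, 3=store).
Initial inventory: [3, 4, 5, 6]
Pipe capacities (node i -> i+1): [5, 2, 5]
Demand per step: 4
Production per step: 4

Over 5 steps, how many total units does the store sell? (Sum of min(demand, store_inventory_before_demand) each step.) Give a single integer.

Step 1: sold=4 (running total=4) -> [4 5 2 7]
Step 2: sold=4 (running total=8) -> [4 7 2 5]
Step 3: sold=4 (running total=12) -> [4 9 2 3]
Step 4: sold=3 (running total=15) -> [4 11 2 2]
Step 5: sold=2 (running total=17) -> [4 13 2 2]

Answer: 17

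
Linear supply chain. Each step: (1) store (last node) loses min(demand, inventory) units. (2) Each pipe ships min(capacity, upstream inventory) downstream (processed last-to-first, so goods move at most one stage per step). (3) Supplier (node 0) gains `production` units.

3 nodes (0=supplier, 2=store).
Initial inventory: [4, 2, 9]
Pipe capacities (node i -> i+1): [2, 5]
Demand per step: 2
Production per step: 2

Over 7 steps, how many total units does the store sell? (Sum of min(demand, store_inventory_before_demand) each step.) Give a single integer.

Step 1: sold=2 (running total=2) -> [4 2 9]
Step 2: sold=2 (running total=4) -> [4 2 9]
Step 3: sold=2 (running total=6) -> [4 2 9]
Step 4: sold=2 (running total=8) -> [4 2 9]
Step 5: sold=2 (running total=10) -> [4 2 9]
Step 6: sold=2 (running total=12) -> [4 2 9]
Step 7: sold=2 (running total=14) -> [4 2 9]

Answer: 14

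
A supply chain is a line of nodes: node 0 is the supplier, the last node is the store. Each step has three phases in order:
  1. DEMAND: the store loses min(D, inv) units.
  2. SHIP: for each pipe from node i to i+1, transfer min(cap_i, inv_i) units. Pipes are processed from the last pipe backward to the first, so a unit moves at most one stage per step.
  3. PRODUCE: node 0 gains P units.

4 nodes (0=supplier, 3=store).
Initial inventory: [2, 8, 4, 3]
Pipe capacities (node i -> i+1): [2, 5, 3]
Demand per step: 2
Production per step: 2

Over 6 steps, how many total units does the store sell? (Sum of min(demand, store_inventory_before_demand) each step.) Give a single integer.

Answer: 12

Derivation:
Step 1: sold=2 (running total=2) -> [2 5 6 4]
Step 2: sold=2 (running total=4) -> [2 2 8 5]
Step 3: sold=2 (running total=6) -> [2 2 7 6]
Step 4: sold=2 (running total=8) -> [2 2 6 7]
Step 5: sold=2 (running total=10) -> [2 2 5 8]
Step 6: sold=2 (running total=12) -> [2 2 4 9]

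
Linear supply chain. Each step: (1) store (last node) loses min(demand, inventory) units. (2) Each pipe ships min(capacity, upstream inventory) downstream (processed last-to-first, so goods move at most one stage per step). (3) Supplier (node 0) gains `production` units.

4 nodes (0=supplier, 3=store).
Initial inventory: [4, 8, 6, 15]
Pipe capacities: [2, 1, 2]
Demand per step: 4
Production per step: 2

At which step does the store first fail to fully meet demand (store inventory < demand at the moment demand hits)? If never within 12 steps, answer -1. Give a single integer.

Step 1: demand=4,sold=4 ship[2->3]=2 ship[1->2]=1 ship[0->1]=2 prod=2 -> [4 9 5 13]
Step 2: demand=4,sold=4 ship[2->3]=2 ship[1->2]=1 ship[0->1]=2 prod=2 -> [4 10 4 11]
Step 3: demand=4,sold=4 ship[2->3]=2 ship[1->2]=1 ship[0->1]=2 prod=2 -> [4 11 3 9]
Step 4: demand=4,sold=4 ship[2->3]=2 ship[1->2]=1 ship[0->1]=2 prod=2 -> [4 12 2 7]
Step 5: demand=4,sold=4 ship[2->3]=2 ship[1->2]=1 ship[0->1]=2 prod=2 -> [4 13 1 5]
Step 6: demand=4,sold=4 ship[2->3]=1 ship[1->2]=1 ship[0->1]=2 prod=2 -> [4 14 1 2]
Step 7: demand=4,sold=2 ship[2->3]=1 ship[1->2]=1 ship[0->1]=2 prod=2 -> [4 15 1 1]
Step 8: demand=4,sold=1 ship[2->3]=1 ship[1->2]=1 ship[0->1]=2 prod=2 -> [4 16 1 1]
Step 9: demand=4,sold=1 ship[2->3]=1 ship[1->2]=1 ship[0->1]=2 prod=2 -> [4 17 1 1]
Step 10: demand=4,sold=1 ship[2->3]=1 ship[1->2]=1 ship[0->1]=2 prod=2 -> [4 18 1 1]
Step 11: demand=4,sold=1 ship[2->3]=1 ship[1->2]=1 ship[0->1]=2 prod=2 -> [4 19 1 1]
Step 12: demand=4,sold=1 ship[2->3]=1 ship[1->2]=1 ship[0->1]=2 prod=2 -> [4 20 1 1]
First stockout at step 7

7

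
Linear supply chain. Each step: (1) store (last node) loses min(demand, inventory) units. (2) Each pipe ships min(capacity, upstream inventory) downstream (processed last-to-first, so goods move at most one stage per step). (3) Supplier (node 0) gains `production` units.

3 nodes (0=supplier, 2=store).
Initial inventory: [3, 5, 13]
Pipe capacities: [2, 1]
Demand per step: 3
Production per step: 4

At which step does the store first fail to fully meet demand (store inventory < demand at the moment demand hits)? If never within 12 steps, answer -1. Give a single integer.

Step 1: demand=3,sold=3 ship[1->2]=1 ship[0->1]=2 prod=4 -> [5 6 11]
Step 2: demand=3,sold=3 ship[1->2]=1 ship[0->1]=2 prod=4 -> [7 7 9]
Step 3: demand=3,sold=3 ship[1->2]=1 ship[0->1]=2 prod=4 -> [9 8 7]
Step 4: demand=3,sold=3 ship[1->2]=1 ship[0->1]=2 prod=4 -> [11 9 5]
Step 5: demand=3,sold=3 ship[1->2]=1 ship[0->1]=2 prod=4 -> [13 10 3]
Step 6: demand=3,sold=3 ship[1->2]=1 ship[0->1]=2 prod=4 -> [15 11 1]
Step 7: demand=3,sold=1 ship[1->2]=1 ship[0->1]=2 prod=4 -> [17 12 1]
Step 8: demand=3,sold=1 ship[1->2]=1 ship[0->1]=2 prod=4 -> [19 13 1]
Step 9: demand=3,sold=1 ship[1->2]=1 ship[0->1]=2 prod=4 -> [21 14 1]
Step 10: demand=3,sold=1 ship[1->2]=1 ship[0->1]=2 prod=4 -> [23 15 1]
Step 11: demand=3,sold=1 ship[1->2]=1 ship[0->1]=2 prod=4 -> [25 16 1]
Step 12: demand=3,sold=1 ship[1->2]=1 ship[0->1]=2 prod=4 -> [27 17 1]
First stockout at step 7

7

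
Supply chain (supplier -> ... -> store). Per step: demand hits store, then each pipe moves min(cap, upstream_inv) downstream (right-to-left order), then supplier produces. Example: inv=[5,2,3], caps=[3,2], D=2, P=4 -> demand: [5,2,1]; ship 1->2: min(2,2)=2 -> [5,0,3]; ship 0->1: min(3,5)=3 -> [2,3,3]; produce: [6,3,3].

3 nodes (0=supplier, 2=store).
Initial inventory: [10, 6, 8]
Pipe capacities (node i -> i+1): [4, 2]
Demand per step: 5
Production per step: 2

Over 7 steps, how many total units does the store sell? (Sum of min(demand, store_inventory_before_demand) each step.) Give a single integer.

Step 1: sold=5 (running total=5) -> [8 8 5]
Step 2: sold=5 (running total=10) -> [6 10 2]
Step 3: sold=2 (running total=12) -> [4 12 2]
Step 4: sold=2 (running total=14) -> [2 14 2]
Step 5: sold=2 (running total=16) -> [2 14 2]
Step 6: sold=2 (running total=18) -> [2 14 2]
Step 7: sold=2 (running total=20) -> [2 14 2]

Answer: 20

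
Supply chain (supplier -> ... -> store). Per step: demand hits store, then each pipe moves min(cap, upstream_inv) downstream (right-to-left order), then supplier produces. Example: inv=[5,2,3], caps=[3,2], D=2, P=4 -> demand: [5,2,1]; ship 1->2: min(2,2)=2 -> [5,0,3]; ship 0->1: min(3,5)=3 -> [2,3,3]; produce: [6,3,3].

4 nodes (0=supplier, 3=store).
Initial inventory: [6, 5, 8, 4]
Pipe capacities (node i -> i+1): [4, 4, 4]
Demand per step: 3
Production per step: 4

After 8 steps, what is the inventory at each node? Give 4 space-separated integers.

Step 1: demand=3,sold=3 ship[2->3]=4 ship[1->2]=4 ship[0->1]=4 prod=4 -> inv=[6 5 8 5]
Step 2: demand=3,sold=3 ship[2->3]=4 ship[1->2]=4 ship[0->1]=4 prod=4 -> inv=[6 5 8 6]
Step 3: demand=3,sold=3 ship[2->3]=4 ship[1->2]=4 ship[0->1]=4 prod=4 -> inv=[6 5 8 7]
Step 4: demand=3,sold=3 ship[2->3]=4 ship[1->2]=4 ship[0->1]=4 prod=4 -> inv=[6 5 8 8]
Step 5: demand=3,sold=3 ship[2->3]=4 ship[1->2]=4 ship[0->1]=4 prod=4 -> inv=[6 5 8 9]
Step 6: demand=3,sold=3 ship[2->3]=4 ship[1->2]=4 ship[0->1]=4 prod=4 -> inv=[6 5 8 10]
Step 7: demand=3,sold=3 ship[2->3]=4 ship[1->2]=4 ship[0->1]=4 prod=4 -> inv=[6 5 8 11]
Step 8: demand=3,sold=3 ship[2->3]=4 ship[1->2]=4 ship[0->1]=4 prod=4 -> inv=[6 5 8 12]

6 5 8 12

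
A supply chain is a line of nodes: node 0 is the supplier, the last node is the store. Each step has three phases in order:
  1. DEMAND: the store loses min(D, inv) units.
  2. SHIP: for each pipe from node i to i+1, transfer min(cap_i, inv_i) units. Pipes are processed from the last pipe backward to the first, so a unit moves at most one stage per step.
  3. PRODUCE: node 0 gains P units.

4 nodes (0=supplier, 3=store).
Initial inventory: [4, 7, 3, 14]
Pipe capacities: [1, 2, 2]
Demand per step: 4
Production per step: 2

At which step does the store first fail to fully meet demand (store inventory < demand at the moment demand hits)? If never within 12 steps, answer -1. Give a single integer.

Step 1: demand=4,sold=4 ship[2->3]=2 ship[1->2]=2 ship[0->1]=1 prod=2 -> [5 6 3 12]
Step 2: demand=4,sold=4 ship[2->3]=2 ship[1->2]=2 ship[0->1]=1 prod=2 -> [6 5 3 10]
Step 3: demand=4,sold=4 ship[2->3]=2 ship[1->2]=2 ship[0->1]=1 prod=2 -> [7 4 3 8]
Step 4: demand=4,sold=4 ship[2->3]=2 ship[1->2]=2 ship[0->1]=1 prod=2 -> [8 3 3 6]
Step 5: demand=4,sold=4 ship[2->3]=2 ship[1->2]=2 ship[0->1]=1 prod=2 -> [9 2 3 4]
Step 6: demand=4,sold=4 ship[2->3]=2 ship[1->2]=2 ship[0->1]=1 prod=2 -> [10 1 3 2]
Step 7: demand=4,sold=2 ship[2->3]=2 ship[1->2]=1 ship[0->1]=1 prod=2 -> [11 1 2 2]
Step 8: demand=4,sold=2 ship[2->3]=2 ship[1->2]=1 ship[0->1]=1 prod=2 -> [12 1 1 2]
Step 9: demand=4,sold=2 ship[2->3]=1 ship[1->2]=1 ship[0->1]=1 prod=2 -> [13 1 1 1]
Step 10: demand=4,sold=1 ship[2->3]=1 ship[1->2]=1 ship[0->1]=1 prod=2 -> [14 1 1 1]
Step 11: demand=4,sold=1 ship[2->3]=1 ship[1->2]=1 ship[0->1]=1 prod=2 -> [15 1 1 1]
Step 12: demand=4,sold=1 ship[2->3]=1 ship[1->2]=1 ship[0->1]=1 prod=2 -> [16 1 1 1]
First stockout at step 7

7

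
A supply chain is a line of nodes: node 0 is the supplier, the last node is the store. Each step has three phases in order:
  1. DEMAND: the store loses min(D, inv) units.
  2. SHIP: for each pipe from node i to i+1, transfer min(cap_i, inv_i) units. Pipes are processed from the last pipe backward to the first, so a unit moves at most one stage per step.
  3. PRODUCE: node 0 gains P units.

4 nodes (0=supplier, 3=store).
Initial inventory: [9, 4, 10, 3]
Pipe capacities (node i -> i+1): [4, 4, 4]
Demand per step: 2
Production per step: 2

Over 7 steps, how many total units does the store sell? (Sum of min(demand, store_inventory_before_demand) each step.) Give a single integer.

Step 1: sold=2 (running total=2) -> [7 4 10 5]
Step 2: sold=2 (running total=4) -> [5 4 10 7]
Step 3: sold=2 (running total=6) -> [3 4 10 9]
Step 4: sold=2 (running total=8) -> [2 3 10 11]
Step 5: sold=2 (running total=10) -> [2 2 9 13]
Step 6: sold=2 (running total=12) -> [2 2 7 15]
Step 7: sold=2 (running total=14) -> [2 2 5 17]

Answer: 14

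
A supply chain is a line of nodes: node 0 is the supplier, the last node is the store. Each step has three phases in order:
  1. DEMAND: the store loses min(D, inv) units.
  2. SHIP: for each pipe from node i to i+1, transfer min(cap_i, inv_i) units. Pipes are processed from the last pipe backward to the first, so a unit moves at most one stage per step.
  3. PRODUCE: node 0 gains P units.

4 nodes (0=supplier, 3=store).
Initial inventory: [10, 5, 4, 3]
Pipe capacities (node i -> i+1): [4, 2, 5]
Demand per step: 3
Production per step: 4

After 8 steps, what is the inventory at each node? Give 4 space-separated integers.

Step 1: demand=3,sold=3 ship[2->3]=4 ship[1->2]=2 ship[0->1]=4 prod=4 -> inv=[10 7 2 4]
Step 2: demand=3,sold=3 ship[2->3]=2 ship[1->2]=2 ship[0->1]=4 prod=4 -> inv=[10 9 2 3]
Step 3: demand=3,sold=3 ship[2->3]=2 ship[1->2]=2 ship[0->1]=4 prod=4 -> inv=[10 11 2 2]
Step 4: demand=3,sold=2 ship[2->3]=2 ship[1->2]=2 ship[0->1]=4 prod=4 -> inv=[10 13 2 2]
Step 5: demand=3,sold=2 ship[2->3]=2 ship[1->2]=2 ship[0->1]=4 prod=4 -> inv=[10 15 2 2]
Step 6: demand=3,sold=2 ship[2->3]=2 ship[1->2]=2 ship[0->1]=4 prod=4 -> inv=[10 17 2 2]
Step 7: demand=3,sold=2 ship[2->3]=2 ship[1->2]=2 ship[0->1]=4 prod=4 -> inv=[10 19 2 2]
Step 8: demand=3,sold=2 ship[2->3]=2 ship[1->2]=2 ship[0->1]=4 prod=4 -> inv=[10 21 2 2]

10 21 2 2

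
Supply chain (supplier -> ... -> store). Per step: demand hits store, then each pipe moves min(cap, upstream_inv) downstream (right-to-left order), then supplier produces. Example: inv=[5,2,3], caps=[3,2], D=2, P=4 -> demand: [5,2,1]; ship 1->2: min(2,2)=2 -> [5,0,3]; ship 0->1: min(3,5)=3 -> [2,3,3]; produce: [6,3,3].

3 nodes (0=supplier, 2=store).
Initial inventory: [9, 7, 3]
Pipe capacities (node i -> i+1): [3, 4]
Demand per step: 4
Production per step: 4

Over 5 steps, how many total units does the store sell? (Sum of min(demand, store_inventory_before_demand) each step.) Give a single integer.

Step 1: sold=3 (running total=3) -> [10 6 4]
Step 2: sold=4 (running total=7) -> [11 5 4]
Step 3: sold=4 (running total=11) -> [12 4 4]
Step 4: sold=4 (running total=15) -> [13 3 4]
Step 5: sold=4 (running total=19) -> [14 3 3]

Answer: 19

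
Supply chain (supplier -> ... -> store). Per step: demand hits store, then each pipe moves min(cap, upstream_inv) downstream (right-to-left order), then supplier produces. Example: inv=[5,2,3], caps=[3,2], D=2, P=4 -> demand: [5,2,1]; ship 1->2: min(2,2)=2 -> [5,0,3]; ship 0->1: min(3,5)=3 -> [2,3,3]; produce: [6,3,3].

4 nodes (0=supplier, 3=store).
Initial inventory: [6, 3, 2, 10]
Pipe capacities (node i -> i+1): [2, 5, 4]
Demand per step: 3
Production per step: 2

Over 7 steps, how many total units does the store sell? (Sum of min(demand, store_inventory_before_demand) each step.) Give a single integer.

Answer: 21

Derivation:
Step 1: sold=3 (running total=3) -> [6 2 3 9]
Step 2: sold=3 (running total=6) -> [6 2 2 9]
Step 3: sold=3 (running total=9) -> [6 2 2 8]
Step 4: sold=3 (running total=12) -> [6 2 2 7]
Step 5: sold=3 (running total=15) -> [6 2 2 6]
Step 6: sold=3 (running total=18) -> [6 2 2 5]
Step 7: sold=3 (running total=21) -> [6 2 2 4]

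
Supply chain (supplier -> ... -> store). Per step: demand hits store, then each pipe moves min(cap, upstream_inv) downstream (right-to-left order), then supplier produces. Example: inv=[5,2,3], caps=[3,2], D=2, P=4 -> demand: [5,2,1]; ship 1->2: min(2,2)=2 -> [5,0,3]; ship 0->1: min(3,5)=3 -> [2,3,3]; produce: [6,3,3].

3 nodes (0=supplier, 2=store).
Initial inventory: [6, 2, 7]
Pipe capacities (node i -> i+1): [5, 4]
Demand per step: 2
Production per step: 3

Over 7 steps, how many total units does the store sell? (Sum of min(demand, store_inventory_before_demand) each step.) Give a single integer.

Step 1: sold=2 (running total=2) -> [4 5 7]
Step 2: sold=2 (running total=4) -> [3 5 9]
Step 3: sold=2 (running total=6) -> [3 4 11]
Step 4: sold=2 (running total=8) -> [3 3 13]
Step 5: sold=2 (running total=10) -> [3 3 14]
Step 6: sold=2 (running total=12) -> [3 3 15]
Step 7: sold=2 (running total=14) -> [3 3 16]

Answer: 14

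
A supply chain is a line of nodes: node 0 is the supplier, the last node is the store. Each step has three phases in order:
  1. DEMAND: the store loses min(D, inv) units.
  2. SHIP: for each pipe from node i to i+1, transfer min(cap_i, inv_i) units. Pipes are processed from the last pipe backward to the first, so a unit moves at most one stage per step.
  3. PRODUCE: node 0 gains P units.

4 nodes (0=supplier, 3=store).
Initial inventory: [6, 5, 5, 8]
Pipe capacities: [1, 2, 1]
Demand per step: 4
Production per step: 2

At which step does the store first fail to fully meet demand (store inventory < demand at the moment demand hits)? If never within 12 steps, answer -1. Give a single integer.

Step 1: demand=4,sold=4 ship[2->3]=1 ship[1->2]=2 ship[0->1]=1 prod=2 -> [7 4 6 5]
Step 2: demand=4,sold=4 ship[2->3]=1 ship[1->2]=2 ship[0->1]=1 prod=2 -> [8 3 7 2]
Step 3: demand=4,sold=2 ship[2->3]=1 ship[1->2]=2 ship[0->1]=1 prod=2 -> [9 2 8 1]
Step 4: demand=4,sold=1 ship[2->3]=1 ship[1->2]=2 ship[0->1]=1 prod=2 -> [10 1 9 1]
Step 5: demand=4,sold=1 ship[2->3]=1 ship[1->2]=1 ship[0->1]=1 prod=2 -> [11 1 9 1]
Step 6: demand=4,sold=1 ship[2->3]=1 ship[1->2]=1 ship[0->1]=1 prod=2 -> [12 1 9 1]
Step 7: demand=4,sold=1 ship[2->3]=1 ship[1->2]=1 ship[0->1]=1 prod=2 -> [13 1 9 1]
Step 8: demand=4,sold=1 ship[2->3]=1 ship[1->2]=1 ship[0->1]=1 prod=2 -> [14 1 9 1]
Step 9: demand=4,sold=1 ship[2->3]=1 ship[1->2]=1 ship[0->1]=1 prod=2 -> [15 1 9 1]
Step 10: demand=4,sold=1 ship[2->3]=1 ship[1->2]=1 ship[0->1]=1 prod=2 -> [16 1 9 1]
Step 11: demand=4,sold=1 ship[2->3]=1 ship[1->2]=1 ship[0->1]=1 prod=2 -> [17 1 9 1]
Step 12: demand=4,sold=1 ship[2->3]=1 ship[1->2]=1 ship[0->1]=1 prod=2 -> [18 1 9 1]
First stockout at step 3

3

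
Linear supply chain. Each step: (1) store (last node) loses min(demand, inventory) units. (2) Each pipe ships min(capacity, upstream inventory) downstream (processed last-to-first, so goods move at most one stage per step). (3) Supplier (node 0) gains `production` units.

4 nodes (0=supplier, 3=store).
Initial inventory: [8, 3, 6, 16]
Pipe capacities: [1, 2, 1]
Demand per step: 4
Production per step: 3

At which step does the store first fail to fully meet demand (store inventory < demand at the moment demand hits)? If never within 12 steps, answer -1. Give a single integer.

Step 1: demand=4,sold=4 ship[2->3]=1 ship[1->2]=2 ship[0->1]=1 prod=3 -> [10 2 7 13]
Step 2: demand=4,sold=4 ship[2->3]=1 ship[1->2]=2 ship[0->1]=1 prod=3 -> [12 1 8 10]
Step 3: demand=4,sold=4 ship[2->3]=1 ship[1->2]=1 ship[0->1]=1 prod=3 -> [14 1 8 7]
Step 4: demand=4,sold=4 ship[2->3]=1 ship[1->2]=1 ship[0->1]=1 prod=3 -> [16 1 8 4]
Step 5: demand=4,sold=4 ship[2->3]=1 ship[1->2]=1 ship[0->1]=1 prod=3 -> [18 1 8 1]
Step 6: demand=4,sold=1 ship[2->3]=1 ship[1->2]=1 ship[0->1]=1 prod=3 -> [20 1 8 1]
Step 7: demand=4,sold=1 ship[2->3]=1 ship[1->2]=1 ship[0->1]=1 prod=3 -> [22 1 8 1]
Step 8: demand=4,sold=1 ship[2->3]=1 ship[1->2]=1 ship[0->1]=1 prod=3 -> [24 1 8 1]
Step 9: demand=4,sold=1 ship[2->3]=1 ship[1->2]=1 ship[0->1]=1 prod=3 -> [26 1 8 1]
Step 10: demand=4,sold=1 ship[2->3]=1 ship[1->2]=1 ship[0->1]=1 prod=3 -> [28 1 8 1]
Step 11: demand=4,sold=1 ship[2->3]=1 ship[1->2]=1 ship[0->1]=1 prod=3 -> [30 1 8 1]
Step 12: demand=4,sold=1 ship[2->3]=1 ship[1->2]=1 ship[0->1]=1 prod=3 -> [32 1 8 1]
First stockout at step 6

6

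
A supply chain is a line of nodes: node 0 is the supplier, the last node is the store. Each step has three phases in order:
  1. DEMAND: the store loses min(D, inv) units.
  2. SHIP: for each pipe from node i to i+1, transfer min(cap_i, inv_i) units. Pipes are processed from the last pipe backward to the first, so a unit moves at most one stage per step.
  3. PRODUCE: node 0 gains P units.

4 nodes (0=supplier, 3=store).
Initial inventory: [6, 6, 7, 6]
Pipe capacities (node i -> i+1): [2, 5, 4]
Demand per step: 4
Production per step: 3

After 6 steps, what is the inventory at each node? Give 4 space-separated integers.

Step 1: demand=4,sold=4 ship[2->3]=4 ship[1->2]=5 ship[0->1]=2 prod=3 -> inv=[7 3 8 6]
Step 2: demand=4,sold=4 ship[2->3]=4 ship[1->2]=3 ship[0->1]=2 prod=3 -> inv=[8 2 7 6]
Step 3: demand=4,sold=4 ship[2->3]=4 ship[1->2]=2 ship[0->1]=2 prod=3 -> inv=[9 2 5 6]
Step 4: demand=4,sold=4 ship[2->3]=4 ship[1->2]=2 ship[0->1]=2 prod=3 -> inv=[10 2 3 6]
Step 5: demand=4,sold=4 ship[2->3]=3 ship[1->2]=2 ship[0->1]=2 prod=3 -> inv=[11 2 2 5]
Step 6: demand=4,sold=4 ship[2->3]=2 ship[1->2]=2 ship[0->1]=2 prod=3 -> inv=[12 2 2 3]

12 2 2 3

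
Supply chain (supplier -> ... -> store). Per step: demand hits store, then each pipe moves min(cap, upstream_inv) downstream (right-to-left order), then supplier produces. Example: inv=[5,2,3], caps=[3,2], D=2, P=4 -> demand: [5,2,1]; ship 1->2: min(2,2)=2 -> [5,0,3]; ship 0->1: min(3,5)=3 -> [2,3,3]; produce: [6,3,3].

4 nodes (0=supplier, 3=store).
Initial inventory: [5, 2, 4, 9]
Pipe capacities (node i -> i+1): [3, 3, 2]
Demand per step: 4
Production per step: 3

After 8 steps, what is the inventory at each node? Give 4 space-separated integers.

Step 1: demand=4,sold=4 ship[2->3]=2 ship[1->2]=2 ship[0->1]=3 prod=3 -> inv=[5 3 4 7]
Step 2: demand=4,sold=4 ship[2->3]=2 ship[1->2]=3 ship[0->1]=3 prod=3 -> inv=[5 3 5 5]
Step 3: demand=4,sold=4 ship[2->3]=2 ship[1->2]=3 ship[0->1]=3 prod=3 -> inv=[5 3 6 3]
Step 4: demand=4,sold=3 ship[2->3]=2 ship[1->2]=3 ship[0->1]=3 prod=3 -> inv=[5 3 7 2]
Step 5: demand=4,sold=2 ship[2->3]=2 ship[1->2]=3 ship[0->1]=3 prod=3 -> inv=[5 3 8 2]
Step 6: demand=4,sold=2 ship[2->3]=2 ship[1->2]=3 ship[0->1]=3 prod=3 -> inv=[5 3 9 2]
Step 7: demand=4,sold=2 ship[2->3]=2 ship[1->2]=3 ship[0->1]=3 prod=3 -> inv=[5 3 10 2]
Step 8: demand=4,sold=2 ship[2->3]=2 ship[1->2]=3 ship[0->1]=3 prod=3 -> inv=[5 3 11 2]

5 3 11 2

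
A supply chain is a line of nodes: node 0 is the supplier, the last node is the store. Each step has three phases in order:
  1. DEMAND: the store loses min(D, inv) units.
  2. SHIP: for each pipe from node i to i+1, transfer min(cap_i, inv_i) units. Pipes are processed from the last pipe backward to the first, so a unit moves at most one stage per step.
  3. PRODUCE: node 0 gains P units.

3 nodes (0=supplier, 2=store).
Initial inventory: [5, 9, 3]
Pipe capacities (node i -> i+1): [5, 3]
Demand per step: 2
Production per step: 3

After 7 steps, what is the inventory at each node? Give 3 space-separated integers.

Step 1: demand=2,sold=2 ship[1->2]=3 ship[0->1]=5 prod=3 -> inv=[3 11 4]
Step 2: demand=2,sold=2 ship[1->2]=3 ship[0->1]=3 prod=3 -> inv=[3 11 5]
Step 3: demand=2,sold=2 ship[1->2]=3 ship[0->1]=3 prod=3 -> inv=[3 11 6]
Step 4: demand=2,sold=2 ship[1->2]=3 ship[0->1]=3 prod=3 -> inv=[3 11 7]
Step 5: demand=2,sold=2 ship[1->2]=3 ship[0->1]=3 prod=3 -> inv=[3 11 8]
Step 6: demand=2,sold=2 ship[1->2]=3 ship[0->1]=3 prod=3 -> inv=[3 11 9]
Step 7: demand=2,sold=2 ship[1->2]=3 ship[0->1]=3 prod=3 -> inv=[3 11 10]

3 11 10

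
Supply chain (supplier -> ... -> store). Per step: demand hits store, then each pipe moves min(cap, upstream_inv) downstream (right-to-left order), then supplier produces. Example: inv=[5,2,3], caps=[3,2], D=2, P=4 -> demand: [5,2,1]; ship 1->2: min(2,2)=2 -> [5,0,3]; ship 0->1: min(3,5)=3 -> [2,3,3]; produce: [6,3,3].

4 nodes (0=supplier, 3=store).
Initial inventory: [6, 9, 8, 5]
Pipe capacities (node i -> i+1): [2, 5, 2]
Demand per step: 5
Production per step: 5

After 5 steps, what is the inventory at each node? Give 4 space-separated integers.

Step 1: demand=5,sold=5 ship[2->3]=2 ship[1->2]=5 ship[0->1]=2 prod=5 -> inv=[9 6 11 2]
Step 2: demand=5,sold=2 ship[2->3]=2 ship[1->2]=5 ship[0->1]=2 prod=5 -> inv=[12 3 14 2]
Step 3: demand=5,sold=2 ship[2->3]=2 ship[1->2]=3 ship[0->1]=2 prod=5 -> inv=[15 2 15 2]
Step 4: demand=5,sold=2 ship[2->3]=2 ship[1->2]=2 ship[0->1]=2 prod=5 -> inv=[18 2 15 2]
Step 5: demand=5,sold=2 ship[2->3]=2 ship[1->2]=2 ship[0->1]=2 prod=5 -> inv=[21 2 15 2]

21 2 15 2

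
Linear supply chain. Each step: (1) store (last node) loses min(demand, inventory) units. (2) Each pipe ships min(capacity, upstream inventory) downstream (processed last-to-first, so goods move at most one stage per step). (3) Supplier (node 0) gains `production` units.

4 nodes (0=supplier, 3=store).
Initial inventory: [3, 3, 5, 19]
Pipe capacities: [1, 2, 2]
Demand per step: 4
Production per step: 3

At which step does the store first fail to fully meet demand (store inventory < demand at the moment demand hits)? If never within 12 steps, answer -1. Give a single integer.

Step 1: demand=4,sold=4 ship[2->3]=2 ship[1->2]=2 ship[0->1]=1 prod=3 -> [5 2 5 17]
Step 2: demand=4,sold=4 ship[2->3]=2 ship[1->2]=2 ship[0->1]=1 prod=3 -> [7 1 5 15]
Step 3: demand=4,sold=4 ship[2->3]=2 ship[1->2]=1 ship[0->1]=1 prod=3 -> [9 1 4 13]
Step 4: demand=4,sold=4 ship[2->3]=2 ship[1->2]=1 ship[0->1]=1 prod=3 -> [11 1 3 11]
Step 5: demand=4,sold=4 ship[2->3]=2 ship[1->2]=1 ship[0->1]=1 prod=3 -> [13 1 2 9]
Step 6: demand=4,sold=4 ship[2->3]=2 ship[1->2]=1 ship[0->1]=1 prod=3 -> [15 1 1 7]
Step 7: demand=4,sold=4 ship[2->3]=1 ship[1->2]=1 ship[0->1]=1 prod=3 -> [17 1 1 4]
Step 8: demand=4,sold=4 ship[2->3]=1 ship[1->2]=1 ship[0->1]=1 prod=3 -> [19 1 1 1]
Step 9: demand=4,sold=1 ship[2->3]=1 ship[1->2]=1 ship[0->1]=1 prod=3 -> [21 1 1 1]
Step 10: demand=4,sold=1 ship[2->3]=1 ship[1->2]=1 ship[0->1]=1 prod=3 -> [23 1 1 1]
Step 11: demand=4,sold=1 ship[2->3]=1 ship[1->2]=1 ship[0->1]=1 prod=3 -> [25 1 1 1]
Step 12: demand=4,sold=1 ship[2->3]=1 ship[1->2]=1 ship[0->1]=1 prod=3 -> [27 1 1 1]
First stockout at step 9

9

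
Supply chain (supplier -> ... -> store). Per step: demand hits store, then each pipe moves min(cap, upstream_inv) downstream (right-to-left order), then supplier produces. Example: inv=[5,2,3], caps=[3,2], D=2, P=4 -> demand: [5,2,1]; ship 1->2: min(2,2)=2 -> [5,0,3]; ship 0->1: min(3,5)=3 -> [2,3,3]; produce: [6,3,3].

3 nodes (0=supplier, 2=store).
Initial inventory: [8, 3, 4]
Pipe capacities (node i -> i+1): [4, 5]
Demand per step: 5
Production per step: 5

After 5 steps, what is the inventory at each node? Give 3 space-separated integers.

Step 1: demand=5,sold=4 ship[1->2]=3 ship[0->1]=4 prod=5 -> inv=[9 4 3]
Step 2: demand=5,sold=3 ship[1->2]=4 ship[0->1]=4 prod=5 -> inv=[10 4 4]
Step 3: demand=5,sold=4 ship[1->2]=4 ship[0->1]=4 prod=5 -> inv=[11 4 4]
Step 4: demand=5,sold=4 ship[1->2]=4 ship[0->1]=4 prod=5 -> inv=[12 4 4]
Step 5: demand=5,sold=4 ship[1->2]=4 ship[0->1]=4 prod=5 -> inv=[13 4 4]

13 4 4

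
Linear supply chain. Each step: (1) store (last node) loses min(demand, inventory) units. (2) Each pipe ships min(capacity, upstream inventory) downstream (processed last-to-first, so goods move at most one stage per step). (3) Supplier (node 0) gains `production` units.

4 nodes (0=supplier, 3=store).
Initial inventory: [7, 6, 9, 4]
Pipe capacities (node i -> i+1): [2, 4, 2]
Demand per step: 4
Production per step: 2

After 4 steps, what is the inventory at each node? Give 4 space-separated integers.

Step 1: demand=4,sold=4 ship[2->3]=2 ship[1->2]=4 ship[0->1]=2 prod=2 -> inv=[7 4 11 2]
Step 2: demand=4,sold=2 ship[2->3]=2 ship[1->2]=4 ship[0->1]=2 prod=2 -> inv=[7 2 13 2]
Step 3: demand=4,sold=2 ship[2->3]=2 ship[1->2]=2 ship[0->1]=2 prod=2 -> inv=[7 2 13 2]
Step 4: demand=4,sold=2 ship[2->3]=2 ship[1->2]=2 ship[0->1]=2 prod=2 -> inv=[7 2 13 2]

7 2 13 2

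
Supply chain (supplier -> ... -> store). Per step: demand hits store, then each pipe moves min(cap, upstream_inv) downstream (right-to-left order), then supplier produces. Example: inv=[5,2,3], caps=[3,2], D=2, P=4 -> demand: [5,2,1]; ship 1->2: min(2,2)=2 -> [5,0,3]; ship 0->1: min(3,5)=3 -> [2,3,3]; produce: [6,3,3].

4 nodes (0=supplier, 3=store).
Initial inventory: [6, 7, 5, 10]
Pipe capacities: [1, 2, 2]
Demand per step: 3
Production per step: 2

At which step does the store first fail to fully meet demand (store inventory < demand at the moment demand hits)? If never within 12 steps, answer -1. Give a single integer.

Step 1: demand=3,sold=3 ship[2->3]=2 ship[1->2]=2 ship[0->1]=1 prod=2 -> [7 6 5 9]
Step 2: demand=3,sold=3 ship[2->3]=2 ship[1->2]=2 ship[0->1]=1 prod=2 -> [8 5 5 8]
Step 3: demand=3,sold=3 ship[2->3]=2 ship[1->2]=2 ship[0->1]=1 prod=2 -> [9 4 5 7]
Step 4: demand=3,sold=3 ship[2->3]=2 ship[1->2]=2 ship[0->1]=1 prod=2 -> [10 3 5 6]
Step 5: demand=3,sold=3 ship[2->3]=2 ship[1->2]=2 ship[0->1]=1 prod=2 -> [11 2 5 5]
Step 6: demand=3,sold=3 ship[2->3]=2 ship[1->2]=2 ship[0->1]=1 prod=2 -> [12 1 5 4]
Step 7: demand=3,sold=3 ship[2->3]=2 ship[1->2]=1 ship[0->1]=1 prod=2 -> [13 1 4 3]
Step 8: demand=3,sold=3 ship[2->3]=2 ship[1->2]=1 ship[0->1]=1 prod=2 -> [14 1 3 2]
Step 9: demand=3,sold=2 ship[2->3]=2 ship[1->2]=1 ship[0->1]=1 prod=2 -> [15 1 2 2]
Step 10: demand=3,sold=2 ship[2->3]=2 ship[1->2]=1 ship[0->1]=1 prod=2 -> [16 1 1 2]
Step 11: demand=3,sold=2 ship[2->3]=1 ship[1->2]=1 ship[0->1]=1 prod=2 -> [17 1 1 1]
Step 12: demand=3,sold=1 ship[2->3]=1 ship[1->2]=1 ship[0->1]=1 prod=2 -> [18 1 1 1]
First stockout at step 9

9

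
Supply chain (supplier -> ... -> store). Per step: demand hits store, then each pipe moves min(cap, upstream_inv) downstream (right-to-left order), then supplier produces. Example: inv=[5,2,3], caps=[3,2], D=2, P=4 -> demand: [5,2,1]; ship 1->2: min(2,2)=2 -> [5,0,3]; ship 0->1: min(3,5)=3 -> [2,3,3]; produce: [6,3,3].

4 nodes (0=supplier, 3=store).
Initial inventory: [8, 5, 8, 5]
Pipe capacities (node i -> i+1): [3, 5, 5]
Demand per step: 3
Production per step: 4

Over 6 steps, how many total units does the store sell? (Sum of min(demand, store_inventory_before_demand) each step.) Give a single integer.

Answer: 18

Derivation:
Step 1: sold=3 (running total=3) -> [9 3 8 7]
Step 2: sold=3 (running total=6) -> [10 3 6 9]
Step 3: sold=3 (running total=9) -> [11 3 4 11]
Step 4: sold=3 (running total=12) -> [12 3 3 12]
Step 5: sold=3 (running total=15) -> [13 3 3 12]
Step 6: sold=3 (running total=18) -> [14 3 3 12]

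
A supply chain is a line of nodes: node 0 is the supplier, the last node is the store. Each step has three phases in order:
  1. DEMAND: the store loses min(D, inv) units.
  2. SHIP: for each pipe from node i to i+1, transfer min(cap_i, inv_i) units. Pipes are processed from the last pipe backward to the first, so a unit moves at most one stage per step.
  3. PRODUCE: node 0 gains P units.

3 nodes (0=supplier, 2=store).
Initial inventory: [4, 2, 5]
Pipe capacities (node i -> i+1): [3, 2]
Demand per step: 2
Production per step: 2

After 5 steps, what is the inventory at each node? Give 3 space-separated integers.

Step 1: demand=2,sold=2 ship[1->2]=2 ship[0->1]=3 prod=2 -> inv=[3 3 5]
Step 2: demand=2,sold=2 ship[1->2]=2 ship[0->1]=3 prod=2 -> inv=[2 4 5]
Step 3: demand=2,sold=2 ship[1->2]=2 ship[0->1]=2 prod=2 -> inv=[2 4 5]
Step 4: demand=2,sold=2 ship[1->2]=2 ship[0->1]=2 prod=2 -> inv=[2 4 5]
Step 5: demand=2,sold=2 ship[1->2]=2 ship[0->1]=2 prod=2 -> inv=[2 4 5]

2 4 5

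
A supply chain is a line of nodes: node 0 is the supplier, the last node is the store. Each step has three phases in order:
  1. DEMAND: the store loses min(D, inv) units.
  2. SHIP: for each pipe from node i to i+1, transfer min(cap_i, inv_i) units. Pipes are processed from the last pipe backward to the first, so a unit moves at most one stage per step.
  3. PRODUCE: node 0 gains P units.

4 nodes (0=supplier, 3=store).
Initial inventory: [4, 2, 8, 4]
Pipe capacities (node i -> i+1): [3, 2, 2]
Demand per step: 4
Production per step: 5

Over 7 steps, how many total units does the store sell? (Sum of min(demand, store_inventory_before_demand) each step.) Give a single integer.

Step 1: sold=4 (running total=4) -> [6 3 8 2]
Step 2: sold=2 (running total=6) -> [8 4 8 2]
Step 3: sold=2 (running total=8) -> [10 5 8 2]
Step 4: sold=2 (running total=10) -> [12 6 8 2]
Step 5: sold=2 (running total=12) -> [14 7 8 2]
Step 6: sold=2 (running total=14) -> [16 8 8 2]
Step 7: sold=2 (running total=16) -> [18 9 8 2]

Answer: 16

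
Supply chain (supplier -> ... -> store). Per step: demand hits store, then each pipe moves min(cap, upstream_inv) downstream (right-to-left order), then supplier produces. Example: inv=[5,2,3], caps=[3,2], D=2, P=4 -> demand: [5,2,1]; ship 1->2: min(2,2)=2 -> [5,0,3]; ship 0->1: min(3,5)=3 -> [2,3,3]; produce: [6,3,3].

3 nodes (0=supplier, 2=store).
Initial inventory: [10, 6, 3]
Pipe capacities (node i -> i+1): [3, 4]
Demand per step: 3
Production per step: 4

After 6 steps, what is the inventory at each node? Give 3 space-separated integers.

Step 1: demand=3,sold=3 ship[1->2]=4 ship[0->1]=3 prod=4 -> inv=[11 5 4]
Step 2: demand=3,sold=3 ship[1->2]=4 ship[0->1]=3 prod=4 -> inv=[12 4 5]
Step 3: demand=3,sold=3 ship[1->2]=4 ship[0->1]=3 prod=4 -> inv=[13 3 6]
Step 4: demand=3,sold=3 ship[1->2]=3 ship[0->1]=3 prod=4 -> inv=[14 3 6]
Step 5: demand=3,sold=3 ship[1->2]=3 ship[0->1]=3 prod=4 -> inv=[15 3 6]
Step 6: demand=3,sold=3 ship[1->2]=3 ship[0->1]=3 prod=4 -> inv=[16 3 6]

16 3 6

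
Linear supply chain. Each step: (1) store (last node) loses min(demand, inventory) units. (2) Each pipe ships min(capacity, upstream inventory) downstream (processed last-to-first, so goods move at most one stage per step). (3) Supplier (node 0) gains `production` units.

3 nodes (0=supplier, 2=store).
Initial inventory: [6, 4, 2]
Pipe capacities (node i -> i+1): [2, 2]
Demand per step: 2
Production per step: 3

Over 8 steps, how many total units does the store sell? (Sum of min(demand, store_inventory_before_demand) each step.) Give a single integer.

Step 1: sold=2 (running total=2) -> [7 4 2]
Step 2: sold=2 (running total=4) -> [8 4 2]
Step 3: sold=2 (running total=6) -> [9 4 2]
Step 4: sold=2 (running total=8) -> [10 4 2]
Step 5: sold=2 (running total=10) -> [11 4 2]
Step 6: sold=2 (running total=12) -> [12 4 2]
Step 7: sold=2 (running total=14) -> [13 4 2]
Step 8: sold=2 (running total=16) -> [14 4 2]

Answer: 16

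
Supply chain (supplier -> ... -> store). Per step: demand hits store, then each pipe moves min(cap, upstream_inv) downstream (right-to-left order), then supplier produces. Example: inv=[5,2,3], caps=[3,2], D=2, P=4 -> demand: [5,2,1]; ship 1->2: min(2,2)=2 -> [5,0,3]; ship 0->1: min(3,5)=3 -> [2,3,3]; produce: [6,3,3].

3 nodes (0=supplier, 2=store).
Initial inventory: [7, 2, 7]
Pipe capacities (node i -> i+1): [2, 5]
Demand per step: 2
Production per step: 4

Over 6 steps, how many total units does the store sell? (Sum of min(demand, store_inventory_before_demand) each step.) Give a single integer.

Step 1: sold=2 (running total=2) -> [9 2 7]
Step 2: sold=2 (running total=4) -> [11 2 7]
Step 3: sold=2 (running total=6) -> [13 2 7]
Step 4: sold=2 (running total=8) -> [15 2 7]
Step 5: sold=2 (running total=10) -> [17 2 7]
Step 6: sold=2 (running total=12) -> [19 2 7]

Answer: 12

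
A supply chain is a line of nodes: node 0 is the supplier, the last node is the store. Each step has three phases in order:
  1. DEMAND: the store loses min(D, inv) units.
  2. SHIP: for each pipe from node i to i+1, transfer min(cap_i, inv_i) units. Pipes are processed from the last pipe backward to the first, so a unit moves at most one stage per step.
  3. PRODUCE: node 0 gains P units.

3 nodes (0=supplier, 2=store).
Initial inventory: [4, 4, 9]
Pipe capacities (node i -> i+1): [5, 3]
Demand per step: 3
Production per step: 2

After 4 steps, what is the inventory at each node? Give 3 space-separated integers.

Step 1: demand=3,sold=3 ship[1->2]=3 ship[0->1]=4 prod=2 -> inv=[2 5 9]
Step 2: demand=3,sold=3 ship[1->2]=3 ship[0->1]=2 prod=2 -> inv=[2 4 9]
Step 3: demand=3,sold=3 ship[1->2]=3 ship[0->1]=2 prod=2 -> inv=[2 3 9]
Step 4: demand=3,sold=3 ship[1->2]=3 ship[0->1]=2 prod=2 -> inv=[2 2 9]

2 2 9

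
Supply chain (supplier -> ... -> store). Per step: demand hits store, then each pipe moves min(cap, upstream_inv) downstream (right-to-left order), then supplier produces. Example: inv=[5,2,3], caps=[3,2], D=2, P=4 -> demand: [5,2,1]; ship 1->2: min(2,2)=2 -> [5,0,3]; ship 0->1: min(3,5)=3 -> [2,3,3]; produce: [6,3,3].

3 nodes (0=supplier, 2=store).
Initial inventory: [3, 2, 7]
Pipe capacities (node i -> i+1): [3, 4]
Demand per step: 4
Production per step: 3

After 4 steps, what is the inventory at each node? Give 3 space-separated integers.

Step 1: demand=4,sold=4 ship[1->2]=2 ship[0->1]=3 prod=3 -> inv=[3 3 5]
Step 2: demand=4,sold=4 ship[1->2]=3 ship[0->1]=3 prod=3 -> inv=[3 3 4]
Step 3: demand=4,sold=4 ship[1->2]=3 ship[0->1]=3 prod=3 -> inv=[3 3 3]
Step 4: demand=4,sold=3 ship[1->2]=3 ship[0->1]=3 prod=3 -> inv=[3 3 3]

3 3 3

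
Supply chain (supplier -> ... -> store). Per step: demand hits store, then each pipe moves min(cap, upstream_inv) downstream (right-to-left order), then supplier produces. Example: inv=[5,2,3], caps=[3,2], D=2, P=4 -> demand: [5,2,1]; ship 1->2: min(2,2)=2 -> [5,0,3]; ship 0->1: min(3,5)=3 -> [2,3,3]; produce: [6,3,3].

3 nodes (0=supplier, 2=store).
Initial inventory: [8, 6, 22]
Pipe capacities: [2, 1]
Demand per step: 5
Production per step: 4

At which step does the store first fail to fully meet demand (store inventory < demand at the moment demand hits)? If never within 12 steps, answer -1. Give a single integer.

Step 1: demand=5,sold=5 ship[1->2]=1 ship[0->1]=2 prod=4 -> [10 7 18]
Step 2: demand=5,sold=5 ship[1->2]=1 ship[0->1]=2 prod=4 -> [12 8 14]
Step 3: demand=5,sold=5 ship[1->2]=1 ship[0->1]=2 prod=4 -> [14 9 10]
Step 4: demand=5,sold=5 ship[1->2]=1 ship[0->1]=2 prod=4 -> [16 10 6]
Step 5: demand=5,sold=5 ship[1->2]=1 ship[0->1]=2 prod=4 -> [18 11 2]
Step 6: demand=5,sold=2 ship[1->2]=1 ship[0->1]=2 prod=4 -> [20 12 1]
Step 7: demand=5,sold=1 ship[1->2]=1 ship[0->1]=2 prod=4 -> [22 13 1]
Step 8: demand=5,sold=1 ship[1->2]=1 ship[0->1]=2 prod=4 -> [24 14 1]
Step 9: demand=5,sold=1 ship[1->2]=1 ship[0->1]=2 prod=4 -> [26 15 1]
Step 10: demand=5,sold=1 ship[1->2]=1 ship[0->1]=2 prod=4 -> [28 16 1]
Step 11: demand=5,sold=1 ship[1->2]=1 ship[0->1]=2 prod=4 -> [30 17 1]
Step 12: demand=5,sold=1 ship[1->2]=1 ship[0->1]=2 prod=4 -> [32 18 1]
First stockout at step 6

6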